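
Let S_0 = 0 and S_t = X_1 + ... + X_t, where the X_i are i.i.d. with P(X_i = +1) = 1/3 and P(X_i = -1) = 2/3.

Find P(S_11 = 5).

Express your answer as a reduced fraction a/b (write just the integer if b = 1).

To reach position 5 after 11 steps: need 8 steps of +1 and 3 steps of -1.
Number of such sequences: C(11,8) = 165
Each has probability (1/3)^8 · (2/3)^3 = 8/177147
P = 165 · 8/177147 = 440/59049

Answer: 440/59049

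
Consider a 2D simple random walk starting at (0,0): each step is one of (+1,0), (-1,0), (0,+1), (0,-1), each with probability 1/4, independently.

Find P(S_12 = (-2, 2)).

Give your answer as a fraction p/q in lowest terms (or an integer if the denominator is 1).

Let h be the number of horizontal steps (so 12-h are vertical). To end at (-2,2) need (h-2)/2 right-steps and ((12-h)+2)/2 up-steps.
Sum over h with 2 ≤ h ≤ 10, h ≡ 0 (mod 2), 12-h ≡ 0 (mod 2):
h=2: C(12,2)·C(2,0)·C(10,6) = 66·1·210 = 13860
h=4: C(12,4)·C(4,1)·C(8,5) = 495·4·56 = 110880
h=6: C(12,6)·C(6,2)·C(6,4) = 924·15·15 = 207900
h=8: C(12,8)·C(8,3)·C(4,3) = 495·56·4 = 110880
h=10: C(12,10)·C(10,4)·C(2,2) = 66·210·1 = 13860
Total favorable: 457380
Total paths: 4^12 = 16777216
P = 457380/16777216 = 114345/4194304

Answer: 114345/4194304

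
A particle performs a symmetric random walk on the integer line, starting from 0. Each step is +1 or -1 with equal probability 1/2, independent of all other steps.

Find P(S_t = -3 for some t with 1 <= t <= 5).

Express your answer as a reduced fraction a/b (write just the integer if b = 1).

Answer: 7/32

Derivation:
Count via complement. Let g(t,s) = #length-t paths at position s with S_1..S_t all ≠ -3.
g(t,s) = g(t-1,s-1) + g(t-1,s+1) for s ≠ -3; g(t,-3) = 0.
t=0: g(0,0)=1
t=1: g(1,-1)=1 g(1,1)=1
t=2: g(2,-2)=1 g(2,0)=2 g(2,2)=1
t=3: g(3,-1)=3 g(3,1)=3 g(3,3)=1
t=4: g(4,-2)=3 g(4,0)=6 g(4,2)=4 g(4,4)=1
t=5: g(5,-1)=9 g(5,1)=10 g(5,3)=5 g(5,5)=1
Paths never hitting -3: Σ_s g(5,s) = 25
Paths hitting -3: 2^5 - 25 = 7
P = 7/32 = 7/32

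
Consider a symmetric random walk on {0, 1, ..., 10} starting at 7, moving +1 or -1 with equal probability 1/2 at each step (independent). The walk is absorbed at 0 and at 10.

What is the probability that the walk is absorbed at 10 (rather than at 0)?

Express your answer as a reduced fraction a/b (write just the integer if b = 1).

Answer: 7/10

Derivation:
Symmetric walk (p = 1/2): the harmonic-function argument gives P(hit 10 before 0 | start at 7) = a/N.
P = 7/10 = 7/10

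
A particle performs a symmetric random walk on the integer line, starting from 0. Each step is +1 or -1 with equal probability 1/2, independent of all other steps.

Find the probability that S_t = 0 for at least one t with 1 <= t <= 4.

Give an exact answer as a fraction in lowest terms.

Answer: 5/8

Derivation:
Count via complement. Let g(t,s) = #length-t paths at position s with S_1..S_t all ≠ 0.
g(t,s) = g(t-1,s-1) + g(t-1,s+1) for s ≠ 0; g(t,0) = 0.
t=0: g(0,0)=1
t=1: g(1,-1)=1 g(1,1)=1
t=2: g(2,-2)=1 g(2,2)=1
t=3: g(3,-3)=1 g(3,-1)=1 g(3,1)=1 g(3,3)=1
t=4: g(4,-4)=1 g(4,-2)=2 g(4,2)=2 g(4,4)=1
Paths never hitting 0: Σ_s g(4,s) = 6
Paths hitting 0: 2^4 - 6 = 10
P = 10/16 = 5/8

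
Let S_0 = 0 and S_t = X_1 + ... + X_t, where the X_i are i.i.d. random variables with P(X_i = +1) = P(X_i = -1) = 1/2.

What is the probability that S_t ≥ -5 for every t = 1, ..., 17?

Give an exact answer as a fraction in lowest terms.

Answer: 28067/32768

Derivation:
Let f(t,s) = #length-t paths at position s with S_1..S_t all ≥ -5.
f(t,s) = f(t-1,s-1) + f(t-1,s+1) for s ≥ -5; f(t,s) = 0 for s < -5.
t=0: f(0,0)=1
t=1: f(1,-1)=1 f(1,1)=1
t=2: f(2,-2)=1 f(2,0)=2 f(2,2)=1
t=3: f(3,-3)=1 f(3,-1)=3 f(3,1)=3 f(3,3)=1
t=4: f(4,-4)=1 f(4,-2)=4 f(4,0)=6 f(4,2)=4 f(4,4)=1
t=5: f(5,-5)=1 f(5,-3)=5 f(5,-1)=10 f(5,1)=10 f(5,3)=5 f(5,5)=1
t=6: f(6,-4)=6 f(6,-2)=15 f(6,0)=20 f(6,2)=15 f(6,4)=6 f(6,6)=1
t=7: f(7,-5)=6 f(7,-3)=21 f(7,-1)=35 f(7,1)=35 f(7,3)=21 f(7,5)=7 f(7,7)=1
t=8: f(8,-4)=27 f(8,-2)=56 f(8,0)=70 f(8,2)=56 f(8,4)=28 f(8,6)=8 f(8,8)=1
t=9: f(9,-5)=27 f(9,-3)=83 f(9,-1)=126 f(9,1)=126 f(9,3)=84 f(9,5)=36 f(9,7)=9 f(9,9)=1
t=10: f(10,-4)=110 f(10,-2)=209 f(10,0)=252 f(10,2)=210 f(10,4)=120 f(10,6)=45 f(10,8)=10 f(10,10)=1
t=11: f(11,-5)=110 f(11,-3)=319 f(11,-1)=461 f(11,1)=462 f(11,3)=330 f(11,5)=165 f(11,7)=55 f(11,9)=11 f(11,11)=1
t=12: f(12,-4)=429 f(12,-2)=780 f(12,0)=923 f(12,2)=792 f(12,4)=495 f(12,6)=220 f(12,8)=66 f(12,10)=12 f(12,12)=1
t=13: f(13,-5)=429 f(13,-3)=1209 f(13,-1)=1703 f(13,1)=1715 f(13,3)=1287 f(13,5)=715 f(13,7)=286 f(13,9)=78 f(13,11)=13 f(13,13)=1
t=14: f(14,-4)=1638 f(14,-2)=2912 f(14,0)=3418 f(14,2)=3002 f(14,4)=2002 f(14,6)=1001 f(14,8)=364 f(14,10)=91 f(14,12)=14 f(14,14)=1
t=15: f(15,-5)=1638 f(15,-3)=4550 f(15,-1)=6330 f(15,1)=6420 f(15,3)=5004 f(15,5)=3003 f(15,7)=1365 f(15,9)=455 f(15,11)=105 f(15,13)=15 f(15,15)=1
t=16: f(16,-4)=6188 f(16,-2)=10880 f(16,0)=12750 f(16,2)=11424 f(16,4)=8007 f(16,6)=4368 f(16,8)=1820 f(16,10)=560 f(16,12)=120 f(16,14)=16 f(16,16)=1
t=17: f(17,-5)=6188 f(17,-3)=17068 f(17,-1)=23630 f(17,1)=24174 f(17,3)=19431 f(17,5)=12375 f(17,7)=6188 f(17,9)=2380 f(17,11)=680 f(17,13)=136 f(17,15)=17 f(17,17)=1
Σ_s f(17,s) = 112268
P = 112268/131072 = 28067/32768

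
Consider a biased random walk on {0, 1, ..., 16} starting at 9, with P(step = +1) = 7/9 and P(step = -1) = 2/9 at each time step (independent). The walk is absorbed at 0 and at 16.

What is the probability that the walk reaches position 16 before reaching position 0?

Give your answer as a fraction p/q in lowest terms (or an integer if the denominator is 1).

Answer: 6646501783117/6646586100813

Derivation:
Biased walk: p = 7/9, q = 2/9, r = q/p = 2/7
Gambler's ruin: P(hit 16 before 0 | start at 9) = (1 - r^a)/(1 - r^N)
r^9 = 512/40353607; r^16 = 65536/33232930569601
P = (1 - 512/40353607) / (1 - 65536/33232930569601) = 40353095/40353607 / 33232930504065/33232930569601 = 6646501783117/6646586100813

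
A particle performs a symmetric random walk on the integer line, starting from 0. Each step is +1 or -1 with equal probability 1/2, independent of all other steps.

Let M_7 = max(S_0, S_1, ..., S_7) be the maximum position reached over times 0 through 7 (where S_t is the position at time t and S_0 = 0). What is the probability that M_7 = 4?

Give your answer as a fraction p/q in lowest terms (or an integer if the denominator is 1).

Let M_7 = max(S_0,...,S_7). Use the reflection principle: for j ≥ 1, #{paths with M_7 ≥ j} = #{S_7 ≥ j} + #{S_7 ≥ j+1}.
By reflection, #{M_7 ≥ 4} = #{S_7 ≥ 4} + #{S_7 ≥ 5} = 8 + 8 = 16.
#{M_7 ≥ 5} = #{S_7 ≥ 5} + #{S_7 ≥ 6} = 8 + 1 = 9.
#{M_7 = 4} = 16 - 9 = 7.
P(M_7 = 4) = 7/128 = 7/128

Answer: 7/128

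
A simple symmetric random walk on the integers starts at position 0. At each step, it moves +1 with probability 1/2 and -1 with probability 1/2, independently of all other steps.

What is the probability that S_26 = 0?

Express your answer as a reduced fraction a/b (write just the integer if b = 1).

Answer: 1300075/8388608

Derivation:
To return to 0 after 26 steps: need exactly 13 steps of +1 and 13 of -1.
Favorable paths: C(26,13) = 10400600
Total paths: 2^26 = 67108864
P = 10400600/67108864 = 1300075/8388608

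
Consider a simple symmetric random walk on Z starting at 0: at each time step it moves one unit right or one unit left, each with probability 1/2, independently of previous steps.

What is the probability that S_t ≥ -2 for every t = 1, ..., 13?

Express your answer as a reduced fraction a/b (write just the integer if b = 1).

Answer: 4719/8192

Derivation:
Let f(t,s) = #length-t paths at position s with S_1..S_t all ≥ -2.
f(t,s) = f(t-1,s-1) + f(t-1,s+1) for s ≥ -2; f(t,s) = 0 for s < -2.
t=0: f(0,0)=1
t=1: f(1,-1)=1 f(1,1)=1
t=2: f(2,-2)=1 f(2,0)=2 f(2,2)=1
t=3: f(3,-1)=3 f(3,1)=3 f(3,3)=1
t=4: f(4,-2)=3 f(4,0)=6 f(4,2)=4 f(4,4)=1
t=5: f(5,-1)=9 f(5,1)=10 f(5,3)=5 f(5,5)=1
t=6: f(6,-2)=9 f(6,0)=19 f(6,2)=15 f(6,4)=6 f(6,6)=1
t=7: f(7,-1)=28 f(7,1)=34 f(7,3)=21 f(7,5)=7 f(7,7)=1
t=8: f(8,-2)=28 f(8,0)=62 f(8,2)=55 f(8,4)=28 f(8,6)=8 f(8,8)=1
t=9: f(9,-1)=90 f(9,1)=117 f(9,3)=83 f(9,5)=36 f(9,7)=9 f(9,9)=1
t=10: f(10,-2)=90 f(10,0)=207 f(10,2)=200 f(10,4)=119 f(10,6)=45 f(10,8)=10 f(10,10)=1
t=11: f(11,-1)=297 f(11,1)=407 f(11,3)=319 f(11,5)=164 f(11,7)=55 f(11,9)=11 f(11,11)=1
t=12: f(12,-2)=297 f(12,0)=704 f(12,2)=726 f(12,4)=483 f(12,6)=219 f(12,8)=66 f(12,10)=12 f(12,12)=1
t=13: f(13,-1)=1001 f(13,1)=1430 f(13,3)=1209 f(13,5)=702 f(13,7)=285 f(13,9)=78 f(13,11)=13 f(13,13)=1
Σ_s f(13,s) = 4719
P = 4719/8192 = 4719/8192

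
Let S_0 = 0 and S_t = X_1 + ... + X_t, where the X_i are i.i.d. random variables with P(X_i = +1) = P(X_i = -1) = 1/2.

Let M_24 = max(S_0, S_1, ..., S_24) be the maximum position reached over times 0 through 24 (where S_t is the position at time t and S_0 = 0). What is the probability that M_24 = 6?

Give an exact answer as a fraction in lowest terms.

Answer: 81719/1048576

Derivation:
Let M_24 = max(S_0,...,S_24). Use the reflection principle: for j ≥ 1, #{paths with M_24 ≥ j} = #{S_24 ≥ j} + #{S_24 ≥ j+1}.
By reflection, #{M_24 ≥ 6} = #{S_24 ≥ 6} + #{S_24 ≥ 7} = 2579130 + 1271626 = 3850756.
#{M_24 ≥ 7} = #{S_24 ≥ 7} + #{S_24 ≥ 8} = 1271626 + 1271626 = 2543252.
#{M_24 = 6} = 3850756 - 2543252 = 1307504.
P(M_24 = 6) = 1307504/16777216 = 81719/1048576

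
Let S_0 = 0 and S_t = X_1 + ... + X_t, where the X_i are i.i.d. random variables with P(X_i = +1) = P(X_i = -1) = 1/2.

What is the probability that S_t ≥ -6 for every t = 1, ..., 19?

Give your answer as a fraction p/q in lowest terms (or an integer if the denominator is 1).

Let f(t,s) = #length-t paths at position s with S_1..S_t all ≥ -6.
f(t,s) = f(t-1,s-1) + f(t-1,s+1) for s ≥ -6; f(t,s) = 0 for s < -6.
t=0: f(0,0)=1
t=1: f(1,-1)=1 f(1,1)=1
t=2: f(2,-2)=1 f(2,0)=2 f(2,2)=1
t=3: f(3,-3)=1 f(3,-1)=3 f(3,1)=3 f(3,3)=1
t=4: f(4,-4)=1 f(4,-2)=4 f(4,0)=6 f(4,2)=4 f(4,4)=1
t=5: f(5,-5)=1 f(5,-3)=5 f(5,-1)=10 f(5,1)=10 f(5,3)=5 f(5,5)=1
t=6: f(6,-6)=1 f(6,-4)=6 f(6,-2)=15 f(6,0)=20 f(6,2)=15 f(6,4)=6 f(6,6)=1
t=7: f(7,-5)=7 f(7,-3)=21 f(7,-1)=35 f(7,1)=35 f(7,3)=21 f(7,5)=7 f(7,7)=1
t=8: f(8,-6)=7 f(8,-4)=28 f(8,-2)=56 f(8,0)=70 f(8,2)=56 f(8,4)=28 f(8,6)=8 f(8,8)=1
t=9: f(9,-5)=35 f(9,-3)=84 f(9,-1)=126 f(9,1)=126 f(9,3)=84 f(9,5)=36 f(9,7)=9 f(9,9)=1
t=10: f(10,-6)=35 f(10,-4)=119 f(10,-2)=210 f(10,0)=252 f(10,2)=210 f(10,4)=120 f(10,6)=45 f(10,8)=10 f(10,10)=1
t=11: f(11,-5)=154 f(11,-3)=329 f(11,-1)=462 f(11,1)=462 f(11,3)=330 f(11,5)=165 f(11,7)=55 f(11,9)=11 f(11,11)=1
t=12: f(12,-6)=154 f(12,-4)=483 f(12,-2)=791 f(12,0)=924 f(12,2)=792 f(12,4)=495 f(12,6)=220 f(12,8)=66 f(12,10)=12 f(12,12)=1
t=13: f(13,-5)=637 f(13,-3)=1274 f(13,-1)=1715 f(13,1)=1716 f(13,3)=1287 f(13,5)=715 f(13,7)=286 f(13,9)=78 f(13,11)=13 f(13,13)=1
t=14: f(14,-6)=637 f(14,-4)=1911 f(14,-2)=2989 f(14,0)=3431 f(14,2)=3003 f(14,4)=2002 f(14,6)=1001 f(14,8)=364 f(14,10)=91 f(14,12)=14 f(14,14)=1
t=15: f(15,-5)=2548 f(15,-3)=4900 f(15,-1)=6420 f(15,1)=6434 f(15,3)=5005 f(15,5)=3003 f(15,7)=1365 f(15,9)=455 f(15,11)=105 f(15,13)=15 f(15,15)=1
t=16: f(16,-6)=2548 f(16,-4)=7448 f(16,-2)=11320 f(16,0)=12854 f(16,2)=11439 f(16,4)=8008 f(16,6)=4368 f(16,8)=1820 f(16,10)=560 f(16,12)=120 f(16,14)=16 f(16,16)=1
t=17: f(17,-5)=9996 f(17,-3)=18768 f(17,-1)=24174 f(17,1)=24293 f(17,3)=19447 f(17,5)=12376 f(17,7)=6188 f(17,9)=2380 f(17,11)=680 f(17,13)=136 f(17,15)=17 f(17,17)=1
t=18: f(18,-6)=9996 f(18,-4)=28764 f(18,-2)=42942 f(18,0)=48467 f(18,2)=43740 f(18,4)=31823 f(18,6)=18564 f(18,8)=8568 f(18,10)=3060 f(18,12)=816 f(18,14)=153 f(18,16)=18 f(18,18)=1
t=19: f(19,-5)=38760 f(19,-3)=71706 f(19,-1)=91409 f(19,1)=92207 f(19,3)=75563 f(19,5)=50387 f(19,7)=27132 f(19,9)=11628 f(19,11)=3876 f(19,13)=969 f(19,15)=171 f(19,17)=19 f(19,19)=1
Σ_s f(19,s) = 463828
P = 463828/524288 = 115957/131072

Answer: 115957/131072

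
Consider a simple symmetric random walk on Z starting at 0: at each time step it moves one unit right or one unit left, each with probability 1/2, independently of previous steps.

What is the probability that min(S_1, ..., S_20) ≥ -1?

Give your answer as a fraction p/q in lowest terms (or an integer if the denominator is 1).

Answer: 88179/262144

Derivation:
Let f(t,s) = #length-t paths at position s with S_1..S_t all ≥ -1.
f(t,s) = f(t-1,s-1) + f(t-1,s+1) for s ≥ -1; f(t,s) = 0 for s < -1.
t=0: f(0,0)=1
t=1: f(1,-1)=1 f(1,1)=1
t=2: f(2,0)=2 f(2,2)=1
t=3: f(3,-1)=2 f(3,1)=3 f(3,3)=1
t=4: f(4,0)=5 f(4,2)=4 f(4,4)=1
t=5: f(5,-1)=5 f(5,1)=9 f(5,3)=5 f(5,5)=1
t=6: f(6,0)=14 f(6,2)=14 f(6,4)=6 f(6,6)=1
t=7: f(7,-1)=14 f(7,1)=28 f(7,3)=20 f(7,5)=7 f(7,7)=1
t=8: f(8,0)=42 f(8,2)=48 f(8,4)=27 f(8,6)=8 f(8,8)=1
t=9: f(9,-1)=42 f(9,1)=90 f(9,3)=75 f(9,5)=35 f(9,7)=9 f(9,9)=1
t=10: f(10,0)=132 f(10,2)=165 f(10,4)=110 f(10,6)=44 f(10,8)=10 f(10,10)=1
t=11: f(11,-1)=132 f(11,1)=297 f(11,3)=275 f(11,5)=154 f(11,7)=54 f(11,9)=11 f(11,11)=1
t=12: f(12,0)=429 f(12,2)=572 f(12,4)=429 f(12,6)=208 f(12,8)=65 f(12,10)=12 f(12,12)=1
t=13: f(13,-1)=429 f(13,1)=1001 f(13,3)=1001 f(13,5)=637 f(13,7)=273 f(13,9)=77 f(13,11)=13 f(13,13)=1
t=14: f(14,0)=1430 f(14,2)=2002 f(14,4)=1638 f(14,6)=910 f(14,8)=350 f(14,10)=90 f(14,12)=14 f(14,14)=1
t=15: f(15,-1)=1430 f(15,1)=3432 f(15,3)=3640 f(15,5)=2548 f(15,7)=1260 f(15,9)=440 f(15,11)=104 f(15,13)=15 f(15,15)=1
t=16: f(16,0)=4862 f(16,2)=7072 f(16,4)=6188 f(16,6)=3808 f(16,8)=1700 f(16,10)=544 f(16,12)=119 f(16,14)=16 f(16,16)=1
t=17: f(17,-1)=4862 f(17,1)=11934 f(17,3)=13260 f(17,5)=9996 f(17,7)=5508 f(17,9)=2244 f(17,11)=663 f(17,13)=135 f(17,15)=17 f(17,17)=1
t=18: f(18,0)=16796 f(18,2)=25194 f(18,4)=23256 f(18,6)=15504 f(18,8)=7752 f(18,10)=2907 f(18,12)=798 f(18,14)=152 f(18,16)=18 f(18,18)=1
t=19: f(19,-1)=16796 f(19,1)=41990 f(19,3)=48450 f(19,5)=38760 f(19,7)=23256 f(19,9)=10659 f(19,11)=3705 f(19,13)=950 f(19,15)=170 f(19,17)=19 f(19,19)=1
t=20: f(20,0)=58786 f(20,2)=90440 f(20,4)=87210 f(20,6)=62016 f(20,8)=33915 f(20,10)=14364 f(20,12)=4655 f(20,14)=1120 f(20,16)=189 f(20,18)=20 f(20,20)=1
Σ_s f(20,s) = 352716
P = 352716/1048576 = 88179/262144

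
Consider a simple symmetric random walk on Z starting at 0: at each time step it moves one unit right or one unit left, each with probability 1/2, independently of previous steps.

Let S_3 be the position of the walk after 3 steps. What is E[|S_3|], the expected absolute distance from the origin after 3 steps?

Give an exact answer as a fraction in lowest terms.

Answer: 3/2

Derivation:
S_3 takes values m ≡ 1 (mod 2) with |m| ≤ 3; P(S_3=m) = C(3,(3+m)/2)/2^3.
Total paths: 2^3 = 8
Distribution: P(S=-3)=1/8, P(S=-1)=3/8, P(S=1)=3/8, P(S=3)=1/8
E[|S_3|] = Σ_m |m|·P(S_3=m) = 12/8 = 3/2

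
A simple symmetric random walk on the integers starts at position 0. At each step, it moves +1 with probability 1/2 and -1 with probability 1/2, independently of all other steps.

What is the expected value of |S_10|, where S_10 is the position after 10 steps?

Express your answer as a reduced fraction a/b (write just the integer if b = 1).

S_10 takes values m ≡ 0 (mod 2) with |m| ≤ 10; P(S_10=m) = C(10,(10+m)/2)/2^10.
Total paths: 2^10 = 1024
Distribution: P(S=-10)=1/1024, P(S=-8)=10/1024, P(S=-6)=45/1024, P(S=-4)=120/1024, P(S=-2)=210/1024, P(S=0)=252/1024, P(S=2)=210/1024, P(S=4)=120/1024, P(S=6)=45/1024, P(S=8)=10/1024, P(S=10)=1/1024
E[|S_10|] = Σ_m |m|·P(S_10=m) = 2520/1024 = 315/128

Answer: 315/128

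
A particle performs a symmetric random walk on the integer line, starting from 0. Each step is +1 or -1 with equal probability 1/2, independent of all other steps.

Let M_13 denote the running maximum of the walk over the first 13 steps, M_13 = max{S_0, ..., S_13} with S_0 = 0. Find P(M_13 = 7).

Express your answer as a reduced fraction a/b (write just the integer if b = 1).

Answer: 143/4096

Derivation:
Let M_13 = max(S_0,...,S_13). Use the reflection principle: for j ≥ 1, #{paths with M_13 ≥ j} = #{S_13 ≥ j} + #{S_13 ≥ j+1}.
By reflection, #{M_13 ≥ 7} = #{S_13 ≥ 7} + #{S_13 ≥ 8} = 378 + 92 = 470.
#{M_13 ≥ 8} = #{S_13 ≥ 8} + #{S_13 ≥ 9} = 92 + 92 = 184.
#{M_13 = 7} = 470 - 184 = 286.
P(M_13 = 7) = 286/8192 = 143/4096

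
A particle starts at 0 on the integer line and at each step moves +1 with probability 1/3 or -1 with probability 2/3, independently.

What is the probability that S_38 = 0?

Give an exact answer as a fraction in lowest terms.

To be at 0 after 38 steps: need exactly 19 steps of +1 and 19 of -1.
Number of such sequences: C(38,19) = 35345263800
Each has probability (1/3)^19 · (2/3)^19 = 524288/1350851717672992089
P = 35345263800 · 524288/1350851717672992089 = 6177032555724800/450283905890997363

Answer: 6177032555724800/450283905890997363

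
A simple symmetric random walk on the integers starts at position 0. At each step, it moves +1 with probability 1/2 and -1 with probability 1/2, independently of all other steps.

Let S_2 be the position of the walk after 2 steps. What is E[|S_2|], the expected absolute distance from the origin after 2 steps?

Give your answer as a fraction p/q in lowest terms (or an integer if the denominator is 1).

S_2 takes values m ≡ 0 (mod 2) with |m| ≤ 2; P(S_2=m) = C(2,(2+m)/2)/2^2.
Total paths: 2^2 = 4
Distribution: P(S=-2)=1/4, P(S=0)=2/4, P(S=2)=1/4
E[|S_2|] = Σ_m |m|·P(S_2=m) = 4/4 = 1

Answer: 1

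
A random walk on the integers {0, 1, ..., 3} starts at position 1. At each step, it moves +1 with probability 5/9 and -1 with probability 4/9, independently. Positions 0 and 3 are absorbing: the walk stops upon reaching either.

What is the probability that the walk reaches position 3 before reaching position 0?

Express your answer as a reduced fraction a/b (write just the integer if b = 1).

Answer: 25/61

Derivation:
Biased walk: p = 5/9, q = 4/9, r = q/p = 4/5
Gambler's ruin: P(hit 3 before 0 | start at 1) = (1 - r^a)/(1 - r^N)
r^1 = 4/5; r^3 = 64/125
P = (1 - 4/5) / (1 - 64/125) = 1/5 / 61/125 = 25/61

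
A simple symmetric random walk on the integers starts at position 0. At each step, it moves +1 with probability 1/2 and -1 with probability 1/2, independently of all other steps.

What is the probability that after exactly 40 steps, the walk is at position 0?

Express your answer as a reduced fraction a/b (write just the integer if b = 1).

Answer: 34461632205/274877906944

Derivation:
To return to 0 after 40 steps: need exactly 20 steps of +1 and 20 of -1.
Favorable paths: C(40,20) = 137846528820
Total paths: 2^40 = 1099511627776
P = 137846528820/1099511627776 = 34461632205/274877906944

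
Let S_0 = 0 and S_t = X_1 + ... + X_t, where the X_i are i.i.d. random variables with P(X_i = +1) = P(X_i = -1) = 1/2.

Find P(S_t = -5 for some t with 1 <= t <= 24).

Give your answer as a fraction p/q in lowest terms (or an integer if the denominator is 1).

Answer: 1289565/4194304

Derivation:
Count via complement. Let g(t,s) = #length-t paths at position s with S_1..S_t all ≠ -5.
g(t,s) = g(t-1,s-1) + g(t-1,s+1) for s ≠ -5; g(t,-5) = 0.
t=0: g(0,0)=1
t=1: g(1,-1)=1 g(1,1)=1
t=2: g(2,-2)=1 g(2,0)=2 g(2,2)=1
t=3: g(3,-3)=1 g(3,-1)=3 g(3,1)=3 g(3,3)=1
t=4: g(4,-4)=1 g(4,-2)=4 g(4,0)=6 g(4,2)=4 g(4,4)=1
t=5: g(5,-3)=5 g(5,-1)=10 g(5,1)=10 g(5,3)=5 g(5,5)=1
t=6: g(6,-4)=5 g(6,-2)=15 g(6,0)=20 g(6,2)=15 g(6,4)=6 g(6,6)=1
t=7: g(7,-3)=20 g(7,-1)=35 g(7,1)=35 g(7,3)=21 g(7,5)=7 g(7,7)=1
t=8: g(8,-4)=20 g(8,-2)=55 g(8,0)=70 g(8,2)=56 g(8,4)=28 g(8,6)=8 g(8,8)=1
t=9: g(9,-3)=75 g(9,-1)=125 g(9,1)=126 g(9,3)=84 g(9,5)=36 g(9,7)=9 g(9,9)=1
t=10: g(10,-4)=75 g(10,-2)=200 g(10,0)=251 g(10,2)=210 g(10,4)=120 g(10,6)=45 g(10,8)=10 g(10,10)=1
t=11: g(11,-3)=275 g(11,-1)=451 g(11,1)=461 g(11,3)=330 g(11,5)=165 g(11,7)=55 g(11,9)=11 g(11,11)=1
t=12: g(12,-4)=275 g(12,-2)=726 g(12,0)=912 g(12,2)=791 g(12,4)=495 g(12,6)=220 g(12,8)=66 g(12,10)=12 g(12,12)=1
t=13: g(13,-3)=1001 g(13,-1)=1638 g(13,1)=1703 g(13,3)=1286 g(13,5)=715 g(13,7)=286 g(13,9)=78 g(13,11)=13 g(13,13)=1
t=14: g(14,-4)=1001 g(14,-2)=2639 g(14,0)=3341 g(14,2)=2989 g(14,4)=2001 g(14,6)=1001 g(14,8)=364 g(14,10)=91 g(14,12)=14 g(14,14)=1
t=15: g(15,-3)=3640 g(15,-1)=5980 g(15,1)=6330 g(15,3)=4990 g(15,5)=3002 g(15,7)=1365 g(15,9)=455 g(15,11)=105 g(15,13)=15 g(15,15)=1
t=16: g(16,-4)=3640 g(16,-2)=9620 g(16,0)=12310 g(16,2)=11320 g(16,4)=7992 g(16,6)=4367 g(16,8)=1820 g(16,10)=560 g(16,12)=120 g(16,14)=16 g(16,16)=1
t=17: g(17,-3)=13260 g(17,-1)=21930 g(17,1)=23630 g(17,3)=19312 g(17,5)=12359 g(17,7)=6187 g(17,9)=2380 g(17,11)=680 g(17,13)=136 g(17,15)=17 g(17,17)=1
t=18: g(18,-4)=13260 g(18,-2)=35190 g(18,0)=45560 g(18,2)=42942 g(18,4)=31671 g(18,6)=18546 g(18,8)=8567 g(18,10)=3060 g(18,12)=816 g(18,14)=153 g(18,16)=18 g(18,18)=1
t=19: g(19,-3)=48450 g(19,-1)=80750 g(19,1)=88502 g(19,3)=74613 g(19,5)=50217 g(19,7)=27113 g(19,9)=11627 g(19,11)=3876 g(19,13)=969 g(19,15)=171 g(19,17)=19 g(19,19)=1
t=20: g(20,-4)=48450 g(20,-2)=129200 g(20,0)=169252 g(20,2)=163115 g(20,4)=124830 g(20,6)=77330 g(20,8)=38740 g(20,10)=15503 g(20,12)=4845 g(20,14)=1140 g(20,16)=190 g(20,18)=20 g(20,20)=1
t=21: g(21,-3)=177650 g(21,-1)=298452 g(21,1)=332367 g(21,3)=287945 g(21,5)=202160 g(21,7)=116070 g(21,9)=54243 g(21,11)=20348 g(21,13)=5985 g(21,15)=1330 g(21,17)=210 g(21,19)=21 g(21,21)=1
t=22: g(22,-4)=177650 g(22,-2)=476102 g(22,0)=630819 g(22,2)=620312 g(22,4)=490105 g(22,6)=318230 g(22,8)=170313 g(22,10)=74591 g(22,12)=26333 g(22,14)=7315 g(22,16)=1540 g(22,18)=231 g(22,20)=22 g(22,22)=1
t=23: g(23,-3)=653752 g(23,-1)=1106921 g(23,1)=1251131 g(23,3)=1110417 g(23,5)=808335 g(23,7)=488543 g(23,9)=244904 g(23,11)=100924 g(23,13)=33648 g(23,15)=8855 g(23,17)=1771 g(23,19)=253 g(23,21)=23 g(23,23)=1
t=24: g(24,-4)=653752 g(24,-2)=1760673 g(24,0)=2358052 g(24,2)=2361548 g(24,4)=1918752 g(24,6)=1296878 g(24,8)=733447 g(24,10)=345828 g(24,12)=134572 g(24,14)=42503 g(24,16)=10626 g(24,18)=2024 g(24,20)=276 g(24,22)=24 g(24,24)=1
Paths never hitting -5: Σ_s g(24,s) = 11618956
Paths hitting -5: 2^24 - 11618956 = 5158260
P = 5158260/16777216 = 1289565/4194304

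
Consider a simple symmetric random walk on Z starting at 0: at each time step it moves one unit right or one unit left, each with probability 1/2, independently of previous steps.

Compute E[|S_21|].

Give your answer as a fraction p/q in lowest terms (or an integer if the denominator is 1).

S_21 takes values m ≡ 1 (mod 2) with |m| ≤ 21; P(S_21=m) = C(21,(21+m)/2)/2^21.
Total paths: 2^21 = 2097152
Distribution: P(S=-21)=1/2097152, P(S=-19)=21/2097152, P(S=-17)=210/2097152, P(S=-15)=1330/2097152, P(S=-13)=5985/2097152, P(S=-11)=20349/2097152, P(S=-9)=54264/2097152, P(S=-7)=116280/2097152, P(S=-5)=203490/2097152, P(S=-3)=293930/2097152, P(S=-1)=352716/2097152, P(S=1)=352716/2097152, P(S=3)=293930/2097152, P(S=5)=203490/2097152, P(S=7)=116280/2097152, P(S=9)=54264/2097152, P(S=11)=20349/2097152, P(S=13)=5985/2097152, P(S=15)=1330/2097152, P(S=17)=210/2097152, P(S=19)=21/2097152, P(S=21)=1/2097152
E[|S_21|] = Σ_m |m|·P(S_21=m) = 7759752/2097152 = 969969/262144

Answer: 969969/262144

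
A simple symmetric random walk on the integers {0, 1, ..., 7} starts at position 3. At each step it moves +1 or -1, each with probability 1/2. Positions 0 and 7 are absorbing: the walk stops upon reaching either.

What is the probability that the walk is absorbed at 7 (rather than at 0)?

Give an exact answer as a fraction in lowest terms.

Answer: 3/7

Derivation:
Symmetric walk (p = 1/2): the harmonic-function argument gives P(hit 7 before 0 | start at 3) = a/N.
P = 3/7 = 3/7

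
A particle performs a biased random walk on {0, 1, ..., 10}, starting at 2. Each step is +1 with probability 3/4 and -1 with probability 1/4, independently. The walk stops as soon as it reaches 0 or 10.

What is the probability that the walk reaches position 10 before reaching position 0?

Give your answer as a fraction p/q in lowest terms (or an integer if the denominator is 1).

Answer: 6561/7381

Derivation:
Biased walk: p = 3/4, q = 1/4, r = q/p = 1/3
Gambler's ruin: P(hit 10 before 0 | start at 2) = (1 - r^a)/(1 - r^N)
r^2 = 1/9; r^10 = 1/59049
P = (1 - 1/9) / (1 - 1/59049) = 8/9 / 59048/59049 = 6561/7381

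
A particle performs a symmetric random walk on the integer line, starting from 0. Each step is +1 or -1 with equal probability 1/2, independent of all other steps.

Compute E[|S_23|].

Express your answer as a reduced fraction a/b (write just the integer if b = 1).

Answer: 2028117/524288

Derivation:
S_23 takes values m ≡ 1 (mod 2) with |m| ≤ 23; P(S_23=m) = C(23,(23+m)/2)/2^23.
Total paths: 2^23 = 8388608
Distribution: P(S=-23)=1/8388608, P(S=-21)=23/8388608, P(S=-19)=253/8388608, P(S=-17)=1771/8388608, P(S=-15)=8855/8388608, P(S=-13)=33649/8388608, P(S=-11)=100947/8388608, P(S=-9)=245157/8388608, P(S=-7)=490314/8388608, P(S=-5)=817190/8388608, P(S=-3)=1144066/8388608, P(S=-1)=1352078/8388608, P(S=1)=1352078/8388608, P(S=3)=1144066/8388608, P(S=5)=817190/8388608, P(S=7)=490314/8388608, P(S=9)=245157/8388608, P(S=11)=100947/8388608, P(S=13)=33649/8388608, P(S=15)=8855/8388608, P(S=17)=1771/8388608, P(S=19)=253/8388608, P(S=21)=23/8388608, P(S=23)=1/8388608
E[|S_23|] = Σ_m |m|·P(S_23=m) = 32449872/8388608 = 2028117/524288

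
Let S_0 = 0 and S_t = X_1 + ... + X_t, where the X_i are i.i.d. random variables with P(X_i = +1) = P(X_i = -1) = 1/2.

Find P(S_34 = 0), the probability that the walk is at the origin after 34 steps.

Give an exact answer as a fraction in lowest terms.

Answer: 583401555/4294967296

Derivation:
To return to 0 after 34 steps: need exactly 17 steps of +1 and 17 of -1.
Favorable paths: C(34,17) = 2333606220
Total paths: 2^34 = 17179869184
P = 2333606220/17179869184 = 583401555/4294967296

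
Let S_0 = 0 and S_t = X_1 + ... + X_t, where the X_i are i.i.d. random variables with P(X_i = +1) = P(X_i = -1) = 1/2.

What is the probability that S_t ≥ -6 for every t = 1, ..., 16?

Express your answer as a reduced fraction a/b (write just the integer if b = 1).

Answer: 30251/32768

Derivation:
Let f(t,s) = #length-t paths at position s with S_1..S_t all ≥ -6.
f(t,s) = f(t-1,s-1) + f(t-1,s+1) for s ≥ -6; f(t,s) = 0 for s < -6.
t=0: f(0,0)=1
t=1: f(1,-1)=1 f(1,1)=1
t=2: f(2,-2)=1 f(2,0)=2 f(2,2)=1
t=3: f(3,-3)=1 f(3,-1)=3 f(3,1)=3 f(3,3)=1
t=4: f(4,-4)=1 f(4,-2)=4 f(4,0)=6 f(4,2)=4 f(4,4)=1
t=5: f(5,-5)=1 f(5,-3)=5 f(5,-1)=10 f(5,1)=10 f(5,3)=5 f(5,5)=1
t=6: f(6,-6)=1 f(6,-4)=6 f(6,-2)=15 f(6,0)=20 f(6,2)=15 f(6,4)=6 f(6,6)=1
t=7: f(7,-5)=7 f(7,-3)=21 f(7,-1)=35 f(7,1)=35 f(7,3)=21 f(7,5)=7 f(7,7)=1
t=8: f(8,-6)=7 f(8,-4)=28 f(8,-2)=56 f(8,0)=70 f(8,2)=56 f(8,4)=28 f(8,6)=8 f(8,8)=1
t=9: f(9,-5)=35 f(9,-3)=84 f(9,-1)=126 f(9,1)=126 f(9,3)=84 f(9,5)=36 f(9,7)=9 f(9,9)=1
t=10: f(10,-6)=35 f(10,-4)=119 f(10,-2)=210 f(10,0)=252 f(10,2)=210 f(10,4)=120 f(10,6)=45 f(10,8)=10 f(10,10)=1
t=11: f(11,-5)=154 f(11,-3)=329 f(11,-1)=462 f(11,1)=462 f(11,3)=330 f(11,5)=165 f(11,7)=55 f(11,9)=11 f(11,11)=1
t=12: f(12,-6)=154 f(12,-4)=483 f(12,-2)=791 f(12,0)=924 f(12,2)=792 f(12,4)=495 f(12,6)=220 f(12,8)=66 f(12,10)=12 f(12,12)=1
t=13: f(13,-5)=637 f(13,-3)=1274 f(13,-1)=1715 f(13,1)=1716 f(13,3)=1287 f(13,5)=715 f(13,7)=286 f(13,9)=78 f(13,11)=13 f(13,13)=1
t=14: f(14,-6)=637 f(14,-4)=1911 f(14,-2)=2989 f(14,0)=3431 f(14,2)=3003 f(14,4)=2002 f(14,6)=1001 f(14,8)=364 f(14,10)=91 f(14,12)=14 f(14,14)=1
t=15: f(15,-5)=2548 f(15,-3)=4900 f(15,-1)=6420 f(15,1)=6434 f(15,3)=5005 f(15,5)=3003 f(15,7)=1365 f(15,9)=455 f(15,11)=105 f(15,13)=15 f(15,15)=1
t=16: f(16,-6)=2548 f(16,-4)=7448 f(16,-2)=11320 f(16,0)=12854 f(16,2)=11439 f(16,4)=8008 f(16,6)=4368 f(16,8)=1820 f(16,10)=560 f(16,12)=120 f(16,14)=16 f(16,16)=1
Σ_s f(16,s) = 60502
P = 60502/65536 = 30251/32768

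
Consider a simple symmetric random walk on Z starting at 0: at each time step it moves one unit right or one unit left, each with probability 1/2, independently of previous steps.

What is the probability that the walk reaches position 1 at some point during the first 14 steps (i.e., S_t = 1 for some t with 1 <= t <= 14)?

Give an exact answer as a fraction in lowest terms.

Count via complement. Let g(t,s) = #length-t paths at position s with S_1..S_t all ≠ 1.
g(t,s) = g(t-1,s-1) + g(t-1,s+1) for s ≠ 1; g(t,1) = 0.
t=0: g(0,0)=1
t=1: g(1,-1)=1
t=2: g(2,-2)=1 g(2,0)=1
t=3: g(3,-3)=1 g(3,-1)=2
t=4: g(4,-4)=1 g(4,-2)=3 g(4,0)=2
t=5: g(5,-5)=1 g(5,-3)=4 g(5,-1)=5
t=6: g(6,-6)=1 g(6,-4)=5 g(6,-2)=9 g(6,0)=5
t=7: g(7,-7)=1 g(7,-5)=6 g(7,-3)=14 g(7,-1)=14
t=8: g(8,-8)=1 g(8,-6)=7 g(8,-4)=20 g(8,-2)=28 g(8,0)=14
t=9: g(9,-9)=1 g(9,-7)=8 g(9,-5)=27 g(9,-3)=48 g(9,-1)=42
t=10: g(10,-10)=1 g(10,-8)=9 g(10,-6)=35 g(10,-4)=75 g(10,-2)=90 g(10,0)=42
t=11: g(11,-11)=1 g(11,-9)=10 g(11,-7)=44 g(11,-5)=110 g(11,-3)=165 g(11,-1)=132
t=12: g(12,-12)=1 g(12,-10)=11 g(12,-8)=54 g(12,-6)=154 g(12,-4)=275 g(12,-2)=297 g(12,0)=132
t=13: g(13,-13)=1 g(13,-11)=12 g(13,-9)=65 g(13,-7)=208 g(13,-5)=429 g(13,-3)=572 g(13,-1)=429
t=14: g(14,-14)=1 g(14,-12)=13 g(14,-10)=77 g(14,-8)=273 g(14,-6)=637 g(14,-4)=1001 g(14,-2)=1001 g(14,0)=429
Paths never hitting 1: Σ_s g(14,s) = 3432
Paths hitting 1: 2^14 - 3432 = 12952
P = 12952/16384 = 1619/2048

Answer: 1619/2048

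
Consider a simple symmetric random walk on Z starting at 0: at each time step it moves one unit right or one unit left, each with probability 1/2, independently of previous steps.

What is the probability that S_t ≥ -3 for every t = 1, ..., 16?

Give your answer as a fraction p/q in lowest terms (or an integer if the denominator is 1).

Answer: 21879/32768

Derivation:
Let f(t,s) = #length-t paths at position s with S_1..S_t all ≥ -3.
f(t,s) = f(t-1,s-1) + f(t-1,s+1) for s ≥ -3; f(t,s) = 0 for s < -3.
t=0: f(0,0)=1
t=1: f(1,-1)=1 f(1,1)=1
t=2: f(2,-2)=1 f(2,0)=2 f(2,2)=1
t=3: f(3,-3)=1 f(3,-1)=3 f(3,1)=3 f(3,3)=1
t=4: f(4,-2)=4 f(4,0)=6 f(4,2)=4 f(4,4)=1
t=5: f(5,-3)=4 f(5,-1)=10 f(5,1)=10 f(5,3)=5 f(5,5)=1
t=6: f(6,-2)=14 f(6,0)=20 f(6,2)=15 f(6,4)=6 f(6,6)=1
t=7: f(7,-3)=14 f(7,-1)=34 f(7,1)=35 f(7,3)=21 f(7,5)=7 f(7,7)=1
t=8: f(8,-2)=48 f(8,0)=69 f(8,2)=56 f(8,4)=28 f(8,6)=8 f(8,8)=1
t=9: f(9,-3)=48 f(9,-1)=117 f(9,1)=125 f(9,3)=84 f(9,5)=36 f(9,7)=9 f(9,9)=1
t=10: f(10,-2)=165 f(10,0)=242 f(10,2)=209 f(10,4)=120 f(10,6)=45 f(10,8)=10 f(10,10)=1
t=11: f(11,-3)=165 f(11,-1)=407 f(11,1)=451 f(11,3)=329 f(11,5)=165 f(11,7)=55 f(11,9)=11 f(11,11)=1
t=12: f(12,-2)=572 f(12,0)=858 f(12,2)=780 f(12,4)=494 f(12,6)=220 f(12,8)=66 f(12,10)=12 f(12,12)=1
t=13: f(13,-3)=572 f(13,-1)=1430 f(13,1)=1638 f(13,3)=1274 f(13,5)=714 f(13,7)=286 f(13,9)=78 f(13,11)=13 f(13,13)=1
t=14: f(14,-2)=2002 f(14,0)=3068 f(14,2)=2912 f(14,4)=1988 f(14,6)=1000 f(14,8)=364 f(14,10)=91 f(14,12)=14 f(14,14)=1
t=15: f(15,-3)=2002 f(15,-1)=5070 f(15,1)=5980 f(15,3)=4900 f(15,5)=2988 f(15,7)=1364 f(15,9)=455 f(15,11)=105 f(15,13)=15 f(15,15)=1
t=16: f(16,-2)=7072 f(16,0)=11050 f(16,2)=10880 f(16,4)=7888 f(16,6)=4352 f(16,8)=1819 f(16,10)=560 f(16,12)=120 f(16,14)=16 f(16,16)=1
Σ_s f(16,s) = 43758
P = 43758/65536 = 21879/32768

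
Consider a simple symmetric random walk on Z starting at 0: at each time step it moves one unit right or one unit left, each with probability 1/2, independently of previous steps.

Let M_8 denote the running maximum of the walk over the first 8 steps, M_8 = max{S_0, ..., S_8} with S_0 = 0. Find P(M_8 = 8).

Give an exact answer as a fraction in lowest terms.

Let M_8 = max(S_0,...,S_8). Use the reflection principle: for j ≥ 1, #{paths with M_8 ≥ j} = #{S_8 ≥ j} + #{S_8 ≥ j+1}.
By reflection, #{M_8 ≥ 8} = #{S_8 ≥ 8} + #{S_8 ≥ 9} = 1 + 0 = 1.
#{M_8 ≥ 9} = #{S_8 ≥ 9} + #{S_8 ≥ 10} = 0 + 0 = 0.
#{M_8 = 8} = 1 - 0 = 1.
P(M_8 = 8) = 1/256 = 1/256

Answer: 1/256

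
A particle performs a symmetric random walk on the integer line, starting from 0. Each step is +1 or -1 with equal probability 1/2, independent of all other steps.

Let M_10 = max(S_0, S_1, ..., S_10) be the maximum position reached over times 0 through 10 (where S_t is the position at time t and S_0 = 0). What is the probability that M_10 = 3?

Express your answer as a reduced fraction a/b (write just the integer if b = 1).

Answer: 15/128

Derivation:
Let M_10 = max(S_0,...,S_10). Use the reflection principle: for j ≥ 1, #{paths with M_10 ≥ j} = #{S_10 ≥ j} + #{S_10 ≥ j+1}.
By reflection, #{M_10 ≥ 3} = #{S_10 ≥ 3} + #{S_10 ≥ 4} = 176 + 176 = 352.
#{M_10 ≥ 4} = #{S_10 ≥ 4} + #{S_10 ≥ 5} = 176 + 56 = 232.
#{M_10 = 3} = 352 - 232 = 120.
P(M_10 = 3) = 120/1024 = 15/128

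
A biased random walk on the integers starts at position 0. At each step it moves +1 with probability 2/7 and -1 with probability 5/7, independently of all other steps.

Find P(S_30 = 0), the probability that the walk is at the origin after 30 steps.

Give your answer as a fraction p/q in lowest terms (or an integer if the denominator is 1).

Answer: 155117520000000000000000/22539340290692258087863249

Derivation:
To be at 0 after 30 steps: need exactly 15 steps of +1 and 15 of -1.
Number of such sequences: C(30,15) = 155117520
Each has probability (2/7)^15 · (5/7)^15 = 1000000000000000/22539340290692258087863249
P = 155117520 · 1000000000000000/22539340290692258087863249 = 155117520000000000000000/22539340290692258087863249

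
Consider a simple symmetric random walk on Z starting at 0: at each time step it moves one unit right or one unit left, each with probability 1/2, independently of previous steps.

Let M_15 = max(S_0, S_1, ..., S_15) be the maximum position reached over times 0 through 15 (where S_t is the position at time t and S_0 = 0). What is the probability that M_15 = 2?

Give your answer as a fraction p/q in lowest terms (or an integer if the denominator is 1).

Let M_15 = max(S_0,...,S_15). Use the reflection principle: for j ≥ 1, #{paths with M_15 ≥ j} = #{S_15 ≥ j} + #{S_15 ≥ j+1}.
By reflection, #{M_15 ≥ 2} = #{S_15 ≥ 2} + #{S_15 ≥ 3} = 9949 + 9949 = 19898.
#{M_15 ≥ 3} = #{S_15 ≥ 3} + #{S_15 ≥ 4} = 9949 + 4944 = 14893.
#{M_15 = 2} = 19898 - 14893 = 5005.
P(M_15 = 2) = 5005/32768 = 5005/32768

Answer: 5005/32768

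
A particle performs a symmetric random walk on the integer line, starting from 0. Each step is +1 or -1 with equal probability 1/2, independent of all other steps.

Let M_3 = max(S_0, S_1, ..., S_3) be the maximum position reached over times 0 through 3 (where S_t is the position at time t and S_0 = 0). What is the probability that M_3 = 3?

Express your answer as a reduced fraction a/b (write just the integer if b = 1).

Let M_3 = max(S_0,...,S_3). Use the reflection principle: for j ≥ 1, #{paths with M_3 ≥ j} = #{S_3 ≥ j} + #{S_3 ≥ j+1}.
By reflection, #{M_3 ≥ 3} = #{S_3 ≥ 3} + #{S_3 ≥ 4} = 1 + 0 = 1.
#{M_3 ≥ 4} = #{S_3 ≥ 4} + #{S_3 ≥ 5} = 0 + 0 = 0.
#{M_3 = 3} = 1 - 0 = 1.
P(M_3 = 3) = 1/8 = 1/8

Answer: 1/8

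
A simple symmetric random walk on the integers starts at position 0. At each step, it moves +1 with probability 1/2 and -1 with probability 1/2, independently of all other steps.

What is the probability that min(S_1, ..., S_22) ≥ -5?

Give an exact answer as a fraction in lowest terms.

Let f(t,s) = #length-t paths at position s with S_1..S_t all ≥ -5.
f(t,s) = f(t-1,s-1) + f(t-1,s+1) for s ≥ -5; f(t,s) = 0 for s < -5.
t=0: f(0,0)=1
t=1: f(1,-1)=1 f(1,1)=1
t=2: f(2,-2)=1 f(2,0)=2 f(2,2)=1
t=3: f(3,-3)=1 f(3,-1)=3 f(3,1)=3 f(3,3)=1
t=4: f(4,-4)=1 f(4,-2)=4 f(4,0)=6 f(4,2)=4 f(4,4)=1
t=5: f(5,-5)=1 f(5,-3)=5 f(5,-1)=10 f(5,1)=10 f(5,3)=5 f(5,5)=1
t=6: f(6,-4)=6 f(6,-2)=15 f(6,0)=20 f(6,2)=15 f(6,4)=6 f(6,6)=1
t=7: f(7,-5)=6 f(7,-3)=21 f(7,-1)=35 f(7,1)=35 f(7,3)=21 f(7,5)=7 f(7,7)=1
t=8: f(8,-4)=27 f(8,-2)=56 f(8,0)=70 f(8,2)=56 f(8,4)=28 f(8,6)=8 f(8,8)=1
t=9: f(9,-5)=27 f(9,-3)=83 f(9,-1)=126 f(9,1)=126 f(9,3)=84 f(9,5)=36 f(9,7)=9 f(9,9)=1
t=10: f(10,-4)=110 f(10,-2)=209 f(10,0)=252 f(10,2)=210 f(10,4)=120 f(10,6)=45 f(10,8)=10 f(10,10)=1
t=11: f(11,-5)=110 f(11,-3)=319 f(11,-1)=461 f(11,1)=462 f(11,3)=330 f(11,5)=165 f(11,7)=55 f(11,9)=11 f(11,11)=1
t=12: f(12,-4)=429 f(12,-2)=780 f(12,0)=923 f(12,2)=792 f(12,4)=495 f(12,6)=220 f(12,8)=66 f(12,10)=12 f(12,12)=1
t=13: f(13,-5)=429 f(13,-3)=1209 f(13,-1)=1703 f(13,1)=1715 f(13,3)=1287 f(13,5)=715 f(13,7)=286 f(13,9)=78 f(13,11)=13 f(13,13)=1
t=14: f(14,-4)=1638 f(14,-2)=2912 f(14,0)=3418 f(14,2)=3002 f(14,4)=2002 f(14,6)=1001 f(14,8)=364 f(14,10)=91 f(14,12)=14 f(14,14)=1
t=15: f(15,-5)=1638 f(15,-3)=4550 f(15,-1)=6330 f(15,1)=6420 f(15,3)=5004 f(15,5)=3003 f(15,7)=1365 f(15,9)=455 f(15,11)=105 f(15,13)=15 f(15,15)=1
t=16: f(16,-4)=6188 f(16,-2)=10880 f(16,0)=12750 f(16,2)=11424 f(16,4)=8007 f(16,6)=4368 f(16,8)=1820 f(16,10)=560 f(16,12)=120 f(16,14)=16 f(16,16)=1
t=17: f(17,-5)=6188 f(17,-3)=17068 f(17,-1)=23630 f(17,1)=24174 f(17,3)=19431 f(17,5)=12375 f(17,7)=6188 f(17,9)=2380 f(17,11)=680 f(17,13)=136 f(17,15)=17 f(17,17)=1
t=18: f(18,-4)=23256 f(18,-2)=40698 f(18,0)=47804 f(18,2)=43605 f(18,4)=31806 f(18,6)=18563 f(18,8)=8568 f(18,10)=3060 f(18,12)=816 f(18,14)=153 f(18,16)=18 f(18,18)=1
t=19: f(19,-5)=23256 f(19,-3)=63954 f(19,-1)=88502 f(19,1)=91409 f(19,3)=75411 f(19,5)=50369 f(19,7)=27131 f(19,9)=11628 f(19,11)=3876 f(19,13)=969 f(19,15)=171 f(19,17)=19 f(19,19)=1
t=20: f(20,-4)=87210 f(20,-2)=152456 f(20,0)=179911 f(20,2)=166820 f(20,4)=125780 f(20,6)=77500 f(20,8)=38759 f(20,10)=15504 f(20,12)=4845 f(20,14)=1140 f(20,16)=190 f(20,18)=20 f(20,20)=1
t=21: f(21,-5)=87210 f(21,-3)=239666 f(21,-1)=332367 f(21,1)=346731 f(21,3)=292600 f(21,5)=203280 f(21,7)=116259 f(21,9)=54263 f(21,11)=20349 f(21,13)=5985 f(21,15)=1330 f(21,17)=210 f(21,19)=21 f(21,21)=1
t=22: f(22,-4)=326876 f(22,-2)=572033 f(22,0)=679098 f(22,2)=639331 f(22,4)=495880 f(22,6)=319539 f(22,8)=170522 f(22,10)=74612 f(22,12)=26334 f(22,14)=7315 f(22,16)=1540 f(22,18)=231 f(22,20)=22 f(22,22)=1
Σ_s f(22,s) = 3313334
P = 3313334/4194304 = 1656667/2097152

Answer: 1656667/2097152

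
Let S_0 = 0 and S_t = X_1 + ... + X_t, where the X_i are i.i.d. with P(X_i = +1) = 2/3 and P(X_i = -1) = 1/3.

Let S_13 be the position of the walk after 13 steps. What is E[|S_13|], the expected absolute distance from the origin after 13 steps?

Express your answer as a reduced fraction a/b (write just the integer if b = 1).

Answer: 836459/177147

Derivation:
S_13 takes values m ≡ 1 (mod 2) with |m| ≤ 13; P(S_13=m) = C(13,(13+m)/2) · (2/3)^((13+m)/2) · (1/3)^((13-m)/2).
Distribution: P(S=-13)=1/1594323, P(S=-11)=26/1594323, P(S=-9)=104/531441, P(S=-7)=2288/1594323, P(S=-5)=11440/1594323, P(S=-3)=4576/177147, P(S=-1)=36608/531441, P(S=1)=73216/531441, P(S=3)=36608/177147, P(S=5)=366080/1594323, P(S=7)=292864/1594323, P(S=9)=53248/531441, P(S=11)=53248/1594323, P(S=13)=8192/1594323
E[|S_13|] = Σ_m |m|·P(S_13=m) = 836459/177147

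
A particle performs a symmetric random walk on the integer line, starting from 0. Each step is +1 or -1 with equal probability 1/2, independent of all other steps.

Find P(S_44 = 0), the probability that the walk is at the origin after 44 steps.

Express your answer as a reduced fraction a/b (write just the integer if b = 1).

To return to 0 after 44 steps: need exactly 22 steps of +1 and 22 of -1.
Favorable paths: C(44,22) = 2104098963720
Total paths: 2^44 = 17592186044416
P = 2104098963720/17592186044416 = 263012370465/2199023255552

Answer: 263012370465/2199023255552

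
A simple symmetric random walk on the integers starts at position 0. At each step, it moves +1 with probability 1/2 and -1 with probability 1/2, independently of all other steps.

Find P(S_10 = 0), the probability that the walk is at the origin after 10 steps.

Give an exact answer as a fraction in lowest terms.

To return to 0 after 10 steps: need exactly 5 steps of +1 and 5 of -1.
Favorable paths: C(10,5) = 252
Total paths: 2^10 = 1024
P = 252/1024 = 63/256

Answer: 63/256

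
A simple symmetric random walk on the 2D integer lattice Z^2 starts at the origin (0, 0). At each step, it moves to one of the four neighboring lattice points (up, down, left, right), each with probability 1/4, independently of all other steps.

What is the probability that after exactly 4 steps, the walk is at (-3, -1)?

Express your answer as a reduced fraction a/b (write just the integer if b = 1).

Let h be the number of horizontal steps (so 4-h are vertical). To end at (-3,-1) need (h-3)/2 right-steps and ((4-h)-1)/2 up-steps.
Sum over h with 3 ≤ h ≤ 3, h ≡ 1 (mod 2), 4-h ≡ 1 (mod 2):
h=3: C(4,3)·C(3,0)·C(1,0) = 4·1·1 = 4
Total favorable: 4
Total paths: 4^4 = 256
P = 4/256 = 1/64

Answer: 1/64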